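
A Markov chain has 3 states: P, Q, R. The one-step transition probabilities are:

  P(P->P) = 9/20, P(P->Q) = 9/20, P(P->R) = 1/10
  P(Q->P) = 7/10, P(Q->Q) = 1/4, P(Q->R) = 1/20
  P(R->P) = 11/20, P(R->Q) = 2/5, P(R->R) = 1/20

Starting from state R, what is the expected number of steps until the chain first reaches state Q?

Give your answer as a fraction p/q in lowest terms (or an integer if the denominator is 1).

Answer: 40/17

Derivation:
Let h_i = expected steps to first reach Q from state i.
Boundary: h_Q = 0.
First-step equations for the other states:
  h_P = 1 + 9/20*h_P + 9/20*h_Q + 1/10*h_R
  h_R = 1 + 11/20*h_P + 2/5*h_Q + 1/20*h_R

Substituting h_Q = 0 and rearranging gives the linear system (I - Q) h = 1:
  [11/20, -1/10] . (h_P, h_R) = 1
  [-11/20, 19/20] . (h_P, h_R) = 1

Solving yields:
  h_P = 420/187
  h_R = 40/17

Starting state is R, so the expected hitting time is h_R = 40/17.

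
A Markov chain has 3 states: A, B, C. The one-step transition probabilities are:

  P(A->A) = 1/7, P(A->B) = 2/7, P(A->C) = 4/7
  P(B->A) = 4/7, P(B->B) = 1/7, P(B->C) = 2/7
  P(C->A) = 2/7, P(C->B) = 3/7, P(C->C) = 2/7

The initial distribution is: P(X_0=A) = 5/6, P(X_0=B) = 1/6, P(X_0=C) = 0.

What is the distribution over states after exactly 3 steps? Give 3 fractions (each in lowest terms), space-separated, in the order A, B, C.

Propagating the distribution step by step (d_{t+1} = d_t * P):
d_0 = (A=5/6, B=1/6, C=0)
  d_1[A] = 5/6*1/7 + 1/6*4/7 + 0*2/7 = 3/14
  d_1[B] = 5/6*2/7 + 1/6*1/7 + 0*3/7 = 11/42
  d_1[C] = 5/6*4/7 + 1/6*2/7 + 0*2/7 = 11/21
d_1 = (A=3/14, B=11/42, C=11/21)
  d_2[A] = 3/14*1/7 + 11/42*4/7 + 11/21*2/7 = 97/294
  d_2[B] = 3/14*2/7 + 11/42*1/7 + 11/21*3/7 = 95/294
  d_2[C] = 3/14*4/7 + 11/42*2/7 + 11/21*2/7 = 17/49
d_2 = (A=97/294, B=95/294, C=17/49)
  d_3[A] = 97/294*1/7 + 95/294*4/7 + 17/49*2/7 = 227/686
  d_3[B] = 97/294*2/7 + 95/294*1/7 + 17/49*3/7 = 85/294
  d_3[C] = 97/294*4/7 + 95/294*2/7 + 17/49*2/7 = 391/1029
d_3 = (A=227/686, B=85/294, C=391/1029)

Answer: 227/686 85/294 391/1029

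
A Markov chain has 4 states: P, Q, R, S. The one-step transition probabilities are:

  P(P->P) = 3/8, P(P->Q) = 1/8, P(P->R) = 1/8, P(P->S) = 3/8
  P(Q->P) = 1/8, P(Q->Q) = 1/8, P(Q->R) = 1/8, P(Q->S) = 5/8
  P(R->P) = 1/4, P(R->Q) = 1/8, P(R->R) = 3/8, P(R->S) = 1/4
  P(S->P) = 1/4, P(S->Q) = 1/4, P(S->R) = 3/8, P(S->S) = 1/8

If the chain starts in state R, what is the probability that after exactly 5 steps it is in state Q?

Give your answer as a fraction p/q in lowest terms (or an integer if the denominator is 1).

Answer: 1337/8192

Derivation:
Computing P^5 by repeated multiplication:
P^1 =
  P: [3/8, 1/8, 1/8, 3/8]
  Q: [1/8, 1/8, 1/8, 5/8]
  R: [1/4, 1/8, 3/8, 1/4]
  S: [1/4, 1/4, 3/8, 1/8]
P^2 =
  P: [9/32, 11/64, 1/4, 19/64]
  Q: [1/4, 13/64, 5/16, 15/64]
  R: [17/64, 5/32, 9/32, 19/64]
  S: [1/4, 9/64, 1/4, 23/64]
P^3 =
  P: [135/512, 83/512, 67/256, 5/16]
  Q: [131/512, 79/512, 67/256, 21/64]
  R: [135/512, 83/512, 69/256, 39/128]
  S: [135/512, 87/512, 71/256, 37/128]
P^4 =
  P: [269/1024, 21/128, 275/1024, 39/128]
  Q: [269/1024, 85/512, 279/1024, 153/512]
  R: [269/1024, 167/1024, 275/1024, 313/1024]
  S: [67/256, 165/1024, 273/1024, 159/512]
P^5 =
  P: [2149/8192, 167/1024, 1099/4096, 2509/8192]
  Q: [2147/8192, 665/4096, 1097/4096, 2521/8192]
  R: [1075/4096, 1337/8192, 275/1024, 2505/8192]
  S: [2151/8192, 671/4096, 1103/4096, 2493/8192]

(P^5)[R -> Q] = 1337/8192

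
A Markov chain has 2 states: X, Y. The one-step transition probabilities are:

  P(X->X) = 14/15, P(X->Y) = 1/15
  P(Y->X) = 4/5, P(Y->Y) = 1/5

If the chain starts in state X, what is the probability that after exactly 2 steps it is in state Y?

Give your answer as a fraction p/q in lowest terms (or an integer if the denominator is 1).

Computing P^2 by repeated multiplication:
P^1 =
  X: [14/15, 1/15]
  Y: [4/5, 1/5]
P^2 =
  X: [208/225, 17/225]
  Y: [68/75, 7/75]

(P^2)[X -> Y] = 17/225

Answer: 17/225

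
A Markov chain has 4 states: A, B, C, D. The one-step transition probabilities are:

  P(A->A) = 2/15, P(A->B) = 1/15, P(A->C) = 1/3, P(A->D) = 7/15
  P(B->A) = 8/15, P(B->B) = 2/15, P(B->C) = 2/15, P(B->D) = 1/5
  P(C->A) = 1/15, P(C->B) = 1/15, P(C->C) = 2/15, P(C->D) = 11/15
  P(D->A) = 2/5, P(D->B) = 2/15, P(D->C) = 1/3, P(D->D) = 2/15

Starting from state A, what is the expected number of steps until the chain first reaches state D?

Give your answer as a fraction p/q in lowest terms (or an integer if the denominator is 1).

Let h_i = expected steps to first reach D from state i.
Boundary: h_D = 0.
First-step equations for the other states:
  h_A = 1 + 2/15*h_A + 1/15*h_B + 1/3*h_C + 7/15*h_D
  h_B = 1 + 8/15*h_A + 2/15*h_B + 2/15*h_C + 1/5*h_D
  h_C = 1 + 1/15*h_A + 1/15*h_B + 2/15*h_C + 11/15*h_D

Substituting h_D = 0 and rearranging gives the linear system (I - Q) h = 1:
  [13/15, -1/15, -1/3] . (h_A, h_B, h_C) = 1
  [-8/15, 13/15, -2/15] . (h_A, h_B, h_C) = 1
  [-1/15, -1/15, 13/15] . (h_A, h_B, h_C) = 1

Solving yields:
  h_A = 27/14
  h_B = 18/7
  h_C = 3/2

Starting state is A, so the expected hitting time is h_A = 27/14.

Answer: 27/14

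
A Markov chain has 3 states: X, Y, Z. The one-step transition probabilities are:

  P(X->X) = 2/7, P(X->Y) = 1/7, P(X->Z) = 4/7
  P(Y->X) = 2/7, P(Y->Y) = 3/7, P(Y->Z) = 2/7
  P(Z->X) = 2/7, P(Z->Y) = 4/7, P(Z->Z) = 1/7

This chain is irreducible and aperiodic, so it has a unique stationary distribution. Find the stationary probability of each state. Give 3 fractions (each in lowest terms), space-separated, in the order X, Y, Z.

The stationary distribution satisfies pi = pi * P, i.e.:
  pi_X = 2/7*pi_X + 2/7*pi_Y + 2/7*pi_Z
  pi_Y = 1/7*pi_X + 3/7*pi_Y + 4/7*pi_Z
  pi_Z = 4/7*pi_X + 2/7*pi_Y + 1/7*pi_Z
with normalization: pi_X + pi_Y + pi_Z = 1.

Using the first 2 balance equations plus normalization, the linear system A*pi = b is:
  [-5/7, 2/7, 2/7] . pi = 0
  [1/7, -4/7, 4/7] . pi = 0
  [1, 1, 1] . pi = 1

Solving yields:
  pi_X = 2/7
  pi_Y = 11/28
  pi_Z = 9/28

Verification (pi * P):
  2/7*2/7 + 11/28*2/7 + 9/28*2/7 = 2/7 = pi_X  (ok)
  2/7*1/7 + 11/28*3/7 + 9/28*4/7 = 11/28 = pi_Y  (ok)
  2/7*4/7 + 11/28*2/7 + 9/28*1/7 = 9/28 = pi_Z  (ok)

Answer: 2/7 11/28 9/28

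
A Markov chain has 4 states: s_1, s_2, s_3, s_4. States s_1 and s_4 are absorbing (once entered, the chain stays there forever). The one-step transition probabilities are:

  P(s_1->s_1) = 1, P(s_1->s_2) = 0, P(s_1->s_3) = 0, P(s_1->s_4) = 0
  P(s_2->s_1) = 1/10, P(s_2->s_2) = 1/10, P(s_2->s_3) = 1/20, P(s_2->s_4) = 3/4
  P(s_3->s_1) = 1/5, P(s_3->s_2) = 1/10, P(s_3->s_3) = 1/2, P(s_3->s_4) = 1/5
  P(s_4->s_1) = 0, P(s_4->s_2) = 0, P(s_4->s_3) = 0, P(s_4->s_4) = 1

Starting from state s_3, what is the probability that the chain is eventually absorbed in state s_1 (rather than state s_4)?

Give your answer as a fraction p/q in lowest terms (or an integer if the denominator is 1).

Let a_i = P(absorbed in s_1 | start in state i).
Boundary conditions: a_s_1 = 1, a_s_4 = 0.
For each transient state i, a_i = sum_j P(i->j) * a_j:
  a_s_2 = 1/10*a_s_1 + 1/10*a_s_2 + 1/20*a_s_3 + 3/4*a_s_4
  a_s_3 = 1/5*a_s_1 + 1/10*a_s_2 + 1/2*a_s_3 + 1/5*a_s_4

Substituting a_s_1 = 1 and a_s_4 = 0, rearrange to (I - Q) a = r where r[i] = P(i -> s_1):
  [9/10, -1/20] . (a_s_2, a_s_3) = 1/10
  [-1/10, 1/2] . (a_s_2, a_s_3) = 1/5

Solving yields:
  a_s_2 = 12/89
  a_s_3 = 38/89

Starting state is s_3, so the absorption probability is a_s_3 = 38/89.

Answer: 38/89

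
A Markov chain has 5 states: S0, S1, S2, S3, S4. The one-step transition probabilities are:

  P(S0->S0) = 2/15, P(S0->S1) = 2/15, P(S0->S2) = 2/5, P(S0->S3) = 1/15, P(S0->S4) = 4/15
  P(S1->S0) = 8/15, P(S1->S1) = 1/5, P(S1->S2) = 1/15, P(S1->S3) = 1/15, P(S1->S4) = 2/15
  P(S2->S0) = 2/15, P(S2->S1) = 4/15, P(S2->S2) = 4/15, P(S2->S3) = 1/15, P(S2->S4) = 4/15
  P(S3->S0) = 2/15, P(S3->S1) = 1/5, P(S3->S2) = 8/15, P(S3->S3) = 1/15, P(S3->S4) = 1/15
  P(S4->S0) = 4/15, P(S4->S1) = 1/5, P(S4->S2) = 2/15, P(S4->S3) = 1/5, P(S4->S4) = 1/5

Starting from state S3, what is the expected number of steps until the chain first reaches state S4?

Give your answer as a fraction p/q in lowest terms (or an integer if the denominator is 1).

Answer: 11265/2119

Derivation:
Let h_i = expected steps to first reach S4 from state i.
Boundary: h_S4 = 0.
First-step equations for the other states:
  h_S0 = 1 + 2/15*h_S0 + 2/15*h_S1 + 2/5*h_S2 + 1/15*h_S3 + 4/15*h_S4
  h_S1 = 1 + 8/15*h_S0 + 1/5*h_S1 + 1/15*h_S2 + 1/15*h_S3 + 2/15*h_S4
  h_S2 = 1 + 2/15*h_S0 + 4/15*h_S1 + 4/15*h_S2 + 1/15*h_S3 + 4/15*h_S4
  h_S3 = 1 + 2/15*h_S0 + 1/5*h_S1 + 8/15*h_S2 + 1/15*h_S3 + 1/15*h_S4

Substituting h_S4 = 0 and rearranging gives the linear system (I - Q) h = 1:
  [13/15, -2/15, -2/5, -1/15] . (h_S0, h_S1, h_S2, h_S3) = 1
  [-8/15, 4/5, -1/15, -1/15] . (h_S0, h_S1, h_S2, h_S3) = 1
  [-2/15, -4/15, 11/15, -1/15] . (h_S0, h_S1, h_S2, h_S3) = 1
  [-2/15, -1/5, -8/15, 14/15] . (h_S0, h_S1, h_S2, h_S3) = 1

Solving yields:
  h_S0 = 9300/2119
  h_S1 = 10575/2119
  h_S2 = 9450/2119
  h_S3 = 11265/2119

Starting state is S3, so the expected hitting time is h_S3 = 11265/2119.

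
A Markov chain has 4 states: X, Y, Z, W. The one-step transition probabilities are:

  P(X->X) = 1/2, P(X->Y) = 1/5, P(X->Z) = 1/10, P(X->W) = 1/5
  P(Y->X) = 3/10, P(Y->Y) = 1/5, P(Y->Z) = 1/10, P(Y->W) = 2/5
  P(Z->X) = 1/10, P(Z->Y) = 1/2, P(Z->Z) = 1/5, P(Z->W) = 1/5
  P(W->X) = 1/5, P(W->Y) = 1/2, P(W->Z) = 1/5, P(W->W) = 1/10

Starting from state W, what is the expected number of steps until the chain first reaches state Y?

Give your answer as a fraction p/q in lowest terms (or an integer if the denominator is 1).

Let h_i = expected steps to first reach Y from state i.
Boundary: h_Y = 0.
First-step equations for the other states:
  h_X = 1 + 1/2*h_X + 1/5*h_Y + 1/10*h_Z + 1/5*h_W
  h_Z = 1 + 1/10*h_X + 1/2*h_Y + 1/5*h_Z + 1/5*h_W
  h_W = 1 + 1/5*h_X + 1/2*h_Y + 1/5*h_Z + 1/10*h_W

Substituting h_Y = 0 and rearranging gives the linear system (I - Q) h = 1:
  [1/2, -1/10, -1/5] . (h_X, h_Z, h_W) = 1
  [-1/10, 4/5, -1/5] . (h_X, h_Z, h_W) = 1
  [-1/5, -1/5, 9/10] . (h_X, h_Z, h_W) = 1

Solving yields:
  h_X = 330/97
  h_Z = 220/97
  h_W = 230/97

Starting state is W, so the expected hitting time is h_W = 230/97.

Answer: 230/97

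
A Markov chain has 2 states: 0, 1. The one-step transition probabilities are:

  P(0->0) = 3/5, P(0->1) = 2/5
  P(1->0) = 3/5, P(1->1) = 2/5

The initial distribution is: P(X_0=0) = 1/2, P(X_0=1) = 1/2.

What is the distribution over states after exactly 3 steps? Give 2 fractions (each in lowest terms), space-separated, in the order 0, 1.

Answer: 3/5 2/5

Derivation:
Propagating the distribution step by step (d_{t+1} = d_t * P):
d_0 = (0=1/2, 1=1/2)
  d_1[0] = 1/2*3/5 + 1/2*3/5 = 3/5
  d_1[1] = 1/2*2/5 + 1/2*2/5 = 2/5
d_1 = (0=3/5, 1=2/5)
  d_2[0] = 3/5*3/5 + 2/5*3/5 = 3/5
  d_2[1] = 3/5*2/5 + 2/5*2/5 = 2/5
d_2 = (0=3/5, 1=2/5)
  d_3[0] = 3/5*3/5 + 2/5*3/5 = 3/5
  d_3[1] = 3/5*2/5 + 2/5*2/5 = 2/5
d_3 = (0=3/5, 1=2/5)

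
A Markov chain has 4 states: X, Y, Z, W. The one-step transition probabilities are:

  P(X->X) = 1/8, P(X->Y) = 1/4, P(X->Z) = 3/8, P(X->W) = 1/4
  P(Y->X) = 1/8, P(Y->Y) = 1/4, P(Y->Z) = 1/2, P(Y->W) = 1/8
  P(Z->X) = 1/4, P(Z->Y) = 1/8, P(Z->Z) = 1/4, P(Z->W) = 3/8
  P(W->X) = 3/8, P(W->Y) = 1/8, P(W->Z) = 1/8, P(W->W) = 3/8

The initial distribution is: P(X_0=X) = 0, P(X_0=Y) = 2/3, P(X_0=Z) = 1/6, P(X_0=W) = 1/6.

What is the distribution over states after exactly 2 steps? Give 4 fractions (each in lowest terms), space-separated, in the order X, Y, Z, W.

Answer: 29/128 67/384 115/384 115/384

Derivation:
Propagating the distribution step by step (d_{t+1} = d_t * P):
d_0 = (X=0, Y=2/3, Z=1/6, W=1/6)
  d_1[X] = 0*1/8 + 2/3*1/8 + 1/6*1/4 + 1/6*3/8 = 3/16
  d_1[Y] = 0*1/4 + 2/3*1/4 + 1/6*1/8 + 1/6*1/8 = 5/24
  d_1[Z] = 0*3/8 + 2/3*1/2 + 1/6*1/4 + 1/6*1/8 = 19/48
  d_1[W] = 0*1/4 + 2/3*1/8 + 1/6*3/8 + 1/6*3/8 = 5/24
d_1 = (X=3/16, Y=5/24, Z=19/48, W=5/24)
  d_2[X] = 3/16*1/8 + 5/24*1/8 + 19/48*1/4 + 5/24*3/8 = 29/128
  d_2[Y] = 3/16*1/4 + 5/24*1/4 + 19/48*1/8 + 5/24*1/8 = 67/384
  d_2[Z] = 3/16*3/8 + 5/24*1/2 + 19/48*1/4 + 5/24*1/8 = 115/384
  d_2[W] = 3/16*1/4 + 5/24*1/8 + 19/48*3/8 + 5/24*3/8 = 115/384
d_2 = (X=29/128, Y=67/384, Z=115/384, W=115/384)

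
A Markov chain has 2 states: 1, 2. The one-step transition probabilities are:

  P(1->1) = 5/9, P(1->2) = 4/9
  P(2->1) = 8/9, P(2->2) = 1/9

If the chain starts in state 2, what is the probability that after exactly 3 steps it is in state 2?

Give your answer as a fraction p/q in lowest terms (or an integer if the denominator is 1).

Computing P^3 by repeated multiplication:
P^1 =
  1: [5/9, 4/9]
  2: [8/9, 1/9]
P^2 =
  1: [19/27, 8/27]
  2: [16/27, 11/27]
P^3 =
  1: [53/81, 28/81]
  2: [56/81, 25/81]

(P^3)[2 -> 2] = 25/81

Answer: 25/81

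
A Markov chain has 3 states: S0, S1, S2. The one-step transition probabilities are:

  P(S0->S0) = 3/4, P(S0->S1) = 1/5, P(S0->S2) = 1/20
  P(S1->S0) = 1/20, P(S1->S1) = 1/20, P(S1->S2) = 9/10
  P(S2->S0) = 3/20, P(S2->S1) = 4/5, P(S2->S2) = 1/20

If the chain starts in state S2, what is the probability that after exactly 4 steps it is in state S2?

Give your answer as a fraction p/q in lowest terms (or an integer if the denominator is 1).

Computing P^4 by repeated multiplication:
P^1 =
  S0: [3/4, 1/5, 1/20]
  S1: [1/20, 1/20, 9/10]
  S2: [3/20, 4/5, 1/20]
P^2 =
  S0: [29/50, 1/5, 11/50]
  S1: [7/40, 293/400, 37/400]
  S2: [4/25, 11/100, 73/100]
P^3 =
  S0: [239/500, 151/500, 11/50]
  S1: [727/4000, 233/1600, 5381/8000]
  S2: [47/200, 1243/2000, 287/2000]
P^4 =
  S0: [2033/5000, 2867/10000, 3067/10000]
  S1: [19559/80000, 93077/160000, 5561/32000]
  S2: [4577/20000, 1543/8000, 23131/40000]

(P^4)[S2 -> S2] = 23131/40000

Answer: 23131/40000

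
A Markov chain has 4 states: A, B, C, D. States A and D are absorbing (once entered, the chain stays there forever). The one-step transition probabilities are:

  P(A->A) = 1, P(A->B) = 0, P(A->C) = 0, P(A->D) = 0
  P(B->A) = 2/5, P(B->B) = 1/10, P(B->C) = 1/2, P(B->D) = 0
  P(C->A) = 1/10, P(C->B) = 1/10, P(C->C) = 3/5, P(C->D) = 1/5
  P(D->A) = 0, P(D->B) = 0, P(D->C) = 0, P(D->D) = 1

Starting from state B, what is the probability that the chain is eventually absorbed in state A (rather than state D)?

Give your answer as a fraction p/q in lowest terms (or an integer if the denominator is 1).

Let a_i = P(absorbed in A | start in state i).
Boundary conditions: a_A = 1, a_D = 0.
For each transient state i, a_i = sum_j P(i->j) * a_j:
  a_B = 2/5*a_A + 1/10*a_B + 1/2*a_C + 0*a_D
  a_C = 1/10*a_A + 1/10*a_B + 3/5*a_C + 1/5*a_D

Substituting a_A = 1 and a_D = 0, rearrange to (I - Q) a = r where r[i] = P(i -> A):
  [9/10, -1/2] . (a_B, a_C) = 2/5
  [-1/10, 2/5] . (a_B, a_C) = 1/10

Solving yields:
  a_B = 21/31
  a_C = 13/31

Starting state is B, so the absorption probability is a_B = 21/31.

Answer: 21/31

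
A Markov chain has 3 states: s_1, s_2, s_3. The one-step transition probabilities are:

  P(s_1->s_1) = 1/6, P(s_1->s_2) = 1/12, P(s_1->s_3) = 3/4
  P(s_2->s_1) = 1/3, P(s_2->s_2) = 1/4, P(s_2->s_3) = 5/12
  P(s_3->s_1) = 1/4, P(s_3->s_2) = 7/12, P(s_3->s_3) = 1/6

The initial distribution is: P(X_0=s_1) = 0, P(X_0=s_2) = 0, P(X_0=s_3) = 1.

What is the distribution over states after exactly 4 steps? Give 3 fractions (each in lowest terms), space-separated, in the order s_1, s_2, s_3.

Propagating the distribution step by step (d_{t+1} = d_t * P):
d_0 = (s_1=0, s_2=0, s_3=1)
  d_1[s_1] = 0*1/6 + 0*1/3 + 1*1/4 = 1/4
  d_1[s_2] = 0*1/12 + 0*1/4 + 1*7/12 = 7/12
  d_1[s_3] = 0*3/4 + 0*5/12 + 1*1/6 = 1/6
d_1 = (s_1=1/4, s_2=7/12, s_3=1/6)
  d_2[s_1] = 1/4*1/6 + 7/12*1/3 + 1/6*1/4 = 5/18
  d_2[s_2] = 1/4*1/12 + 7/12*1/4 + 1/6*7/12 = 19/72
  d_2[s_3] = 1/4*3/4 + 7/12*5/12 + 1/6*1/6 = 11/24
d_2 = (s_1=5/18, s_2=19/72, s_3=11/24)
  d_3[s_1] = 5/18*1/6 + 19/72*1/3 + 11/24*1/4 = 215/864
  d_3[s_2] = 5/18*1/12 + 19/72*1/4 + 11/24*7/12 = 77/216
  d_3[s_3] = 5/18*3/4 + 19/72*5/12 + 11/24*1/6 = 341/864
d_3 = (s_1=215/864, s_2=77/216, s_3=341/864)
  d_4[s_1] = 215/864*1/6 + 77/216*1/3 + 341/864*1/4 = 895/3456
  d_4[s_2] = 215/864*1/12 + 77/216*1/4 + 341/864*7/12 = 1763/5184
  d_4[s_3] = 215/864*3/4 + 77/216*5/12 + 341/864*1/6 = 4157/10368
d_4 = (s_1=895/3456, s_2=1763/5184, s_3=4157/10368)

Answer: 895/3456 1763/5184 4157/10368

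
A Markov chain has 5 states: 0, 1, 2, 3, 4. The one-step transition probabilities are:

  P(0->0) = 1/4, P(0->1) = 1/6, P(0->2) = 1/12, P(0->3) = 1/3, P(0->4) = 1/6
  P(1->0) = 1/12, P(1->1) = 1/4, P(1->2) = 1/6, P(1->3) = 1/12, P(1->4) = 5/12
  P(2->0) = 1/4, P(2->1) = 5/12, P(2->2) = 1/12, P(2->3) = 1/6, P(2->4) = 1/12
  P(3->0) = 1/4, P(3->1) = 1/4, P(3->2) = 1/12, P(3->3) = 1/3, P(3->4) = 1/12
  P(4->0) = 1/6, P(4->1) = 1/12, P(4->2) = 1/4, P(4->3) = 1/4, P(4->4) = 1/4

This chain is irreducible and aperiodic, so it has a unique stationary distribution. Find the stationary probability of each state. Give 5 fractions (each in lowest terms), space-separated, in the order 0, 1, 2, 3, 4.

The stationary distribution satisfies pi = pi * P, i.e.:
  pi_0 = 1/4*pi_0 + 1/12*pi_1 + 1/4*pi_2 + 1/4*pi_3 + 1/6*pi_4
  pi_1 = 1/6*pi_0 + 1/4*pi_1 + 5/12*pi_2 + 1/4*pi_3 + 1/12*pi_4
  pi_2 = 1/12*pi_0 + 1/6*pi_1 + 1/12*pi_2 + 1/12*pi_3 + 1/4*pi_4
  pi_3 = 1/3*pi_0 + 1/12*pi_1 + 1/6*pi_2 + 1/3*pi_3 + 1/4*pi_4
  pi_4 = 1/6*pi_0 + 5/12*pi_1 + 1/12*pi_2 + 1/12*pi_3 + 1/4*pi_4
with normalization: pi_0 + pi_1 + pi_2 + pi_3 + pi_4 = 1.

Using the first 4 balance equations plus normalization, the linear system A*pi = b is:
  [-3/4, 1/12, 1/4, 1/4, 1/6] . pi = 0
  [1/6, -3/4, 5/12, 1/4, 1/12] . pi = 0
  [1/12, 1/6, -11/12, 1/12, 1/4] . pi = 0
  [1/3, 1/12, 1/6, -2/3, 1/4] . pi = 0
  [1, 1, 1, 1, 1] . pi = 1

Solving yields:
  pi_0 = 581/2969
  pi_1 = 1975/8907
  pi_2 = 1216/8907
  pi_3 = 706/2969
  pi_4 = 1855/8907

Verification (pi * P):
  581/2969*1/4 + 1975/8907*1/12 + 1216/8907*1/4 + 706/2969*1/4 + 1855/8907*1/6 = 581/2969 = pi_0  (ok)
  581/2969*1/6 + 1975/8907*1/4 + 1216/8907*5/12 + 706/2969*1/4 + 1855/8907*1/12 = 1975/8907 = pi_1  (ok)
  581/2969*1/12 + 1975/8907*1/6 + 1216/8907*1/12 + 706/2969*1/12 + 1855/8907*1/4 = 1216/8907 = pi_2  (ok)
  581/2969*1/3 + 1975/8907*1/12 + 1216/8907*1/6 + 706/2969*1/3 + 1855/8907*1/4 = 706/2969 = pi_3  (ok)
  581/2969*1/6 + 1975/8907*5/12 + 1216/8907*1/12 + 706/2969*1/12 + 1855/8907*1/4 = 1855/8907 = pi_4  (ok)

Answer: 581/2969 1975/8907 1216/8907 706/2969 1855/8907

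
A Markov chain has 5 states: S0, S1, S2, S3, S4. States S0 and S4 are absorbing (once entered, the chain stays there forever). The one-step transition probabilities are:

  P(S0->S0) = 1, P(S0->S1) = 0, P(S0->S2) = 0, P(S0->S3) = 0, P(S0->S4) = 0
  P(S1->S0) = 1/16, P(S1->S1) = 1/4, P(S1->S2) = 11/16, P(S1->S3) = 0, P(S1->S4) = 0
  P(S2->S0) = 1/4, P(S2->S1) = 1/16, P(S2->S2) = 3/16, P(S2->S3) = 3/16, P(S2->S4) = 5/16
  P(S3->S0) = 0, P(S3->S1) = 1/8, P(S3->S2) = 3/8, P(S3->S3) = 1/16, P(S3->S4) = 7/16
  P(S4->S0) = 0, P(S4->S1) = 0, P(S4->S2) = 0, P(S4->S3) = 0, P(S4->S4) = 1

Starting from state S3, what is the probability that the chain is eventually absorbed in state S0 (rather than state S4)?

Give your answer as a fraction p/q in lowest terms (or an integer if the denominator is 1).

Let a_i = P(absorbed in S0 | start in state i).
Boundary conditions: a_S0 = 1, a_S4 = 0.
For each transient state i, a_i = sum_j P(i->j) * a_j:
  a_S1 = 1/16*a_S0 + 1/4*a_S1 + 11/16*a_S2 + 0*a_S3 + 0*a_S4
  a_S2 = 1/4*a_S0 + 1/16*a_S1 + 3/16*a_S2 + 3/16*a_S3 + 5/16*a_S4
  a_S3 = 0*a_S0 + 1/8*a_S1 + 3/8*a_S2 + 1/16*a_S3 + 7/16*a_S4

Substituting a_S0 = 1 and a_S4 = 0, rearrange to (I - Q) a = r where r[i] = P(i -> S0):
  [3/4, -11/16, 0] . (a_S1, a_S2, a_S3) = 1/16
  [-1/16, 13/16, -3/16] . (a_S1, a_S2, a_S3) = 1/4
  [-1/8, -3/8, 15/16] . (a_S1, a_S2, a_S3) = 0

Solving yields:
  a_S1 = 279/631
  a_S2 = 247/631
  a_S3 = 136/631

Starting state is S3, so the absorption probability is a_S3 = 136/631.

Answer: 136/631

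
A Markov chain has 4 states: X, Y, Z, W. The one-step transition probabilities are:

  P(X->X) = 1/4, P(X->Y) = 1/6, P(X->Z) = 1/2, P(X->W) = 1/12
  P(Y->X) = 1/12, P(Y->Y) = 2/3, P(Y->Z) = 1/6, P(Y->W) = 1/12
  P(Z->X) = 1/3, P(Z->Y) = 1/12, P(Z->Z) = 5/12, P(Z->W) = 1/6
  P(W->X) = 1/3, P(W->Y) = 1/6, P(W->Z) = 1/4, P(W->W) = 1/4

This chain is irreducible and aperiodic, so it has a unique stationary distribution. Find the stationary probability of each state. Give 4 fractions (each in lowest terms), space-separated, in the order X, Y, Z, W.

The stationary distribution satisfies pi = pi * P, i.e.:
  pi_X = 1/4*pi_X + 1/12*pi_Y + 1/3*pi_Z + 1/3*pi_W
  pi_Y = 1/6*pi_X + 2/3*pi_Y + 1/12*pi_Z + 1/6*pi_W
  pi_Z = 1/2*pi_X + 1/6*pi_Y + 5/12*pi_Z + 1/4*pi_W
  pi_W = 1/12*pi_X + 1/12*pi_Y + 1/6*pi_Z + 1/4*pi_W
with normalization: pi_X + pi_Y + pi_Z + pi_W = 1.

Using the first 3 balance equations plus normalization, the linear system A*pi = b is:
  [-3/4, 1/12, 1/3, 1/3] . pi = 0
  [1/6, -1/3, 1/12, 1/6] . pi = 0
  [1/2, 1/6, -7/12, 1/4] . pi = 0
  [1, 1, 1, 1] . pi = 1

Solving yields:
  pi_X = 185/758
  pi_Y = 209/758
  pi_Z = 131/379
  pi_W = 51/379

Verification (pi * P):
  185/758*1/4 + 209/758*1/12 + 131/379*1/3 + 51/379*1/3 = 185/758 = pi_X  (ok)
  185/758*1/6 + 209/758*2/3 + 131/379*1/12 + 51/379*1/6 = 209/758 = pi_Y  (ok)
  185/758*1/2 + 209/758*1/6 + 131/379*5/12 + 51/379*1/4 = 131/379 = pi_Z  (ok)
  185/758*1/12 + 209/758*1/12 + 131/379*1/6 + 51/379*1/4 = 51/379 = pi_W  (ok)

Answer: 185/758 209/758 131/379 51/379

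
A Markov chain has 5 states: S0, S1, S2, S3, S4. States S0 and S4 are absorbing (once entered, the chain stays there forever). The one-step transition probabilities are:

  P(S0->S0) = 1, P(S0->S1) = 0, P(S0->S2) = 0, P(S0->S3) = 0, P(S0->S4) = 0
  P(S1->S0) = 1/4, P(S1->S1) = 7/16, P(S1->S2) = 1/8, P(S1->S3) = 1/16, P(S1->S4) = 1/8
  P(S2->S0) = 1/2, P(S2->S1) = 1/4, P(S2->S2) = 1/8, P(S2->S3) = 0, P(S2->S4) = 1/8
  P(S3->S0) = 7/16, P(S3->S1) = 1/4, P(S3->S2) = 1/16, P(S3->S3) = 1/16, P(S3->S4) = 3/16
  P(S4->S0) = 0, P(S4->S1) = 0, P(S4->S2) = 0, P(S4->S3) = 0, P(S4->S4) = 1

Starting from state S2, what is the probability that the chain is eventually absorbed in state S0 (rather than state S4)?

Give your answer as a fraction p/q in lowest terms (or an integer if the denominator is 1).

Answer: 658/855

Derivation:
Let a_i = P(absorbed in S0 | start in state i).
Boundary conditions: a_S0 = 1, a_S4 = 0.
For each transient state i, a_i = sum_j P(i->j) * a_j:
  a_S1 = 1/4*a_S0 + 7/16*a_S1 + 1/8*a_S2 + 1/16*a_S3 + 1/8*a_S4
  a_S2 = 1/2*a_S0 + 1/4*a_S1 + 1/8*a_S2 + 0*a_S3 + 1/8*a_S4
  a_S3 = 7/16*a_S0 + 1/4*a_S1 + 1/16*a_S2 + 1/16*a_S3 + 3/16*a_S4

Substituting a_S0 = 1 and a_S4 = 0, rearrange to (I - Q) a = r where r[i] = P(i -> S0):
  [9/16, -1/8, -1/16] . (a_S1, a_S2, a_S3) = 1/4
  [-1/4, 7/8, 0] . (a_S1, a_S2, a_S3) = 1/2
  [-1/4, -1/16, 15/16] . (a_S1, a_S2, a_S3) = 7/16

Solving yields:
  a_S1 = 593/855
  a_S2 = 658/855
  a_S3 = 601/855

Starting state is S2, so the absorption probability is a_S2 = 658/855.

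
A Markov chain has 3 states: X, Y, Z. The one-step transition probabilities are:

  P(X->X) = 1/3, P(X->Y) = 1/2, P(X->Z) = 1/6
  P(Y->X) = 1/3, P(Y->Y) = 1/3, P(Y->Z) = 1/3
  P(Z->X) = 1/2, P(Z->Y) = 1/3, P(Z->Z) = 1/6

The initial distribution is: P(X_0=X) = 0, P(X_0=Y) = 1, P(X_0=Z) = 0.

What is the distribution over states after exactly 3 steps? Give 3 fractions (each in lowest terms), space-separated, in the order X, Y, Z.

Answer: 10/27 43/108 25/108

Derivation:
Propagating the distribution step by step (d_{t+1} = d_t * P):
d_0 = (X=0, Y=1, Z=0)
  d_1[X] = 0*1/3 + 1*1/3 + 0*1/2 = 1/3
  d_1[Y] = 0*1/2 + 1*1/3 + 0*1/3 = 1/3
  d_1[Z] = 0*1/6 + 1*1/3 + 0*1/6 = 1/3
d_1 = (X=1/3, Y=1/3, Z=1/3)
  d_2[X] = 1/3*1/3 + 1/3*1/3 + 1/3*1/2 = 7/18
  d_2[Y] = 1/3*1/2 + 1/3*1/3 + 1/3*1/3 = 7/18
  d_2[Z] = 1/3*1/6 + 1/3*1/3 + 1/3*1/6 = 2/9
d_2 = (X=7/18, Y=7/18, Z=2/9)
  d_3[X] = 7/18*1/3 + 7/18*1/3 + 2/9*1/2 = 10/27
  d_3[Y] = 7/18*1/2 + 7/18*1/3 + 2/9*1/3 = 43/108
  d_3[Z] = 7/18*1/6 + 7/18*1/3 + 2/9*1/6 = 25/108
d_3 = (X=10/27, Y=43/108, Z=25/108)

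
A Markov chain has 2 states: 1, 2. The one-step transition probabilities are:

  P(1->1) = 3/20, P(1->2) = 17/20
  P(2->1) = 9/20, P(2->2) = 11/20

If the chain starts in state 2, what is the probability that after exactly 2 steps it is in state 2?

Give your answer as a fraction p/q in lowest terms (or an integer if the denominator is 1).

Answer: 137/200

Derivation:
Computing P^2 by repeated multiplication:
P^1 =
  1: [3/20, 17/20]
  2: [9/20, 11/20]
P^2 =
  1: [81/200, 119/200]
  2: [63/200, 137/200]

(P^2)[2 -> 2] = 137/200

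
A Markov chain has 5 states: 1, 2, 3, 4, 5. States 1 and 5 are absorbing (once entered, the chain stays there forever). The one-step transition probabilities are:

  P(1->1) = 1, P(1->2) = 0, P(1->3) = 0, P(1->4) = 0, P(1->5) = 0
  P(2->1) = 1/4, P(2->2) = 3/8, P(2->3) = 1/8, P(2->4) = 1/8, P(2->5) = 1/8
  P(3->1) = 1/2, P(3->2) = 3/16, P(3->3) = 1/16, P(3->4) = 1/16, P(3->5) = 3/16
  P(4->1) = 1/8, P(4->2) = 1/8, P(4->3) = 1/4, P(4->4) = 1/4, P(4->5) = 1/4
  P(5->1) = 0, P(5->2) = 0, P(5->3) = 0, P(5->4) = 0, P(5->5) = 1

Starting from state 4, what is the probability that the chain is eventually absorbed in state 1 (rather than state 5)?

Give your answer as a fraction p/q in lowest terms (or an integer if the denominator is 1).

Let a_i = P(absorbed in 1 | start in state i).
Boundary conditions: a_1 = 1, a_5 = 0.
For each transient state i, a_i = sum_j P(i->j) * a_j:
  a_2 = 1/4*a_1 + 3/8*a_2 + 1/8*a_3 + 1/8*a_4 + 1/8*a_5
  a_3 = 1/2*a_1 + 3/16*a_2 + 1/16*a_3 + 1/16*a_4 + 3/16*a_5
  a_4 = 1/8*a_1 + 1/8*a_2 + 1/4*a_3 + 1/4*a_4 + 1/4*a_5

Substituting a_1 = 1 and a_5 = 0, rearrange to (I - Q) a = r where r[i] = P(i -> 1):
  [5/8, -1/8, -1/8] . (a_2, a_3, a_4) = 1/4
  [-3/16, 15/16, -1/16] . (a_2, a_3, a_4) = 1/2
  [-1/8, -1/4, 3/4] . (a_2, a_3, a_4) = 1/8

Solving yields:
  a_2 = 16/25
  a_3 = 139/200
  a_4 = 101/200

Starting state is 4, so the absorption probability is a_4 = 101/200.

Answer: 101/200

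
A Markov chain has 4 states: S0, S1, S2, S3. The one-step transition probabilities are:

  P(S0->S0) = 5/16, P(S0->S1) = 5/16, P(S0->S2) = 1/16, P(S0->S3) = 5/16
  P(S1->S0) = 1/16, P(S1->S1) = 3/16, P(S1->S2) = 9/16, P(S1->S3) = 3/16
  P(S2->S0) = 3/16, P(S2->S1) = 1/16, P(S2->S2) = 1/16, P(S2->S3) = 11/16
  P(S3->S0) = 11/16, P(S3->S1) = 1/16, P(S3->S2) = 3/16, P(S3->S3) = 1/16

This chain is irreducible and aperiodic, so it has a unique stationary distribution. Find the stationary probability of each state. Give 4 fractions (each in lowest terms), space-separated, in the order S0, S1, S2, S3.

The stationary distribution satisfies pi = pi * P, i.e.:
  pi_S0 = 5/16*pi_S0 + 1/16*pi_S1 + 3/16*pi_S2 + 11/16*pi_S3
  pi_S1 = 5/16*pi_S0 + 3/16*pi_S1 + 1/16*pi_S2 + 1/16*pi_S3
  pi_S2 = 1/16*pi_S0 + 9/16*pi_S1 + 1/16*pi_S2 + 3/16*pi_S3
  pi_S3 = 5/16*pi_S0 + 3/16*pi_S1 + 11/16*pi_S2 + 1/16*pi_S3
with normalization: pi_S0 + pi_S1 + pi_S2 + pi_S3 = 1.

Using the first 3 balance equations plus normalization, the linear system A*pi = b is:
  [-11/16, 1/16, 3/16, 11/16] . pi = 0
  [5/16, -13/16, 1/16, 1/16] . pi = 0
  [1/16, 9/16, -15/16, 3/16] . pi = 0
  [1, 1, 1, 1] . pi = 1

Solving yields:
  pi_S0 = 276/779
  pi_S1 = 269/1558
  pi_S2 = 144/779
  pi_S3 = 449/1558

Verification (pi * P):
  276/779*5/16 + 269/1558*1/16 + 144/779*3/16 + 449/1558*11/16 = 276/779 = pi_S0  (ok)
  276/779*5/16 + 269/1558*3/16 + 144/779*1/16 + 449/1558*1/16 = 269/1558 = pi_S1  (ok)
  276/779*1/16 + 269/1558*9/16 + 144/779*1/16 + 449/1558*3/16 = 144/779 = pi_S2  (ok)
  276/779*5/16 + 269/1558*3/16 + 144/779*11/16 + 449/1558*1/16 = 449/1558 = pi_S3  (ok)

Answer: 276/779 269/1558 144/779 449/1558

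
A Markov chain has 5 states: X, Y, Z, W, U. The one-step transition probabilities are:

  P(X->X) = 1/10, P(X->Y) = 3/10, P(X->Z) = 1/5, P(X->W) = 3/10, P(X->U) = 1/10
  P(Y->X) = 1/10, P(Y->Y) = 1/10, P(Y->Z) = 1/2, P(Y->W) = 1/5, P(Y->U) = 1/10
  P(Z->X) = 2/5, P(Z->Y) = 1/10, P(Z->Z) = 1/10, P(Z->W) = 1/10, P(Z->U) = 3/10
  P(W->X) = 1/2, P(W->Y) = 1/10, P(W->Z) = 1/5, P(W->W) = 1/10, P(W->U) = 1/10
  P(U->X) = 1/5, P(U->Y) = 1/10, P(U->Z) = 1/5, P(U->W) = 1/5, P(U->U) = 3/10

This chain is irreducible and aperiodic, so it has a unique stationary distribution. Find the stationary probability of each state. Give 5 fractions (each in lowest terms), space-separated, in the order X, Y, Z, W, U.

The stationary distribution satisfies pi = pi * P, i.e.:
  pi_X = 1/10*pi_X + 1/10*pi_Y + 2/5*pi_Z + 1/2*pi_W + 1/5*pi_U
  pi_Y = 3/10*pi_X + 1/10*pi_Y + 1/10*pi_Z + 1/10*pi_W + 1/10*pi_U
  pi_Z = 1/5*pi_X + 1/2*pi_Y + 1/10*pi_Z + 1/5*pi_W + 1/5*pi_U
  pi_W = 3/10*pi_X + 1/5*pi_Y + 1/10*pi_Z + 1/10*pi_W + 1/5*pi_U
  pi_U = 1/10*pi_X + 1/10*pi_Y + 3/10*pi_Z + 1/10*pi_W + 3/10*pi_U
with normalization: pi_X + pi_Y + pi_Z + pi_W + pi_U = 1.

Using the first 4 balance equations plus normalization, the linear system A*pi = b is:
  [-9/10, 1/10, 2/5, 1/2, 1/5] . pi = 0
  [3/10, -9/10, 1/10, 1/10, 1/10] . pi = 0
  [1/5, 1/2, -9/10, 1/5, 1/5] . pi = 0
  [3/10, 1/5, 1/10, -9/10, 1/5] . pi = 0
  [1, 1, 1, 1, 1] . pi = 1

Solving yields:
  pi_X = 849/3277
  pi_Y = 995/6554
  pi_Z = 1463/6554
  pi_W = 1213/6554
  pi_U = 1185/6554

Verification (pi * P):
  849/3277*1/10 + 995/6554*1/10 + 1463/6554*2/5 + 1213/6554*1/2 + 1185/6554*1/5 = 849/3277 = pi_X  (ok)
  849/3277*3/10 + 995/6554*1/10 + 1463/6554*1/10 + 1213/6554*1/10 + 1185/6554*1/10 = 995/6554 = pi_Y  (ok)
  849/3277*1/5 + 995/6554*1/2 + 1463/6554*1/10 + 1213/6554*1/5 + 1185/6554*1/5 = 1463/6554 = pi_Z  (ok)
  849/3277*3/10 + 995/6554*1/5 + 1463/6554*1/10 + 1213/6554*1/10 + 1185/6554*1/5 = 1213/6554 = pi_W  (ok)
  849/3277*1/10 + 995/6554*1/10 + 1463/6554*3/10 + 1213/6554*1/10 + 1185/6554*3/10 = 1185/6554 = pi_U  (ok)

Answer: 849/3277 995/6554 1463/6554 1213/6554 1185/6554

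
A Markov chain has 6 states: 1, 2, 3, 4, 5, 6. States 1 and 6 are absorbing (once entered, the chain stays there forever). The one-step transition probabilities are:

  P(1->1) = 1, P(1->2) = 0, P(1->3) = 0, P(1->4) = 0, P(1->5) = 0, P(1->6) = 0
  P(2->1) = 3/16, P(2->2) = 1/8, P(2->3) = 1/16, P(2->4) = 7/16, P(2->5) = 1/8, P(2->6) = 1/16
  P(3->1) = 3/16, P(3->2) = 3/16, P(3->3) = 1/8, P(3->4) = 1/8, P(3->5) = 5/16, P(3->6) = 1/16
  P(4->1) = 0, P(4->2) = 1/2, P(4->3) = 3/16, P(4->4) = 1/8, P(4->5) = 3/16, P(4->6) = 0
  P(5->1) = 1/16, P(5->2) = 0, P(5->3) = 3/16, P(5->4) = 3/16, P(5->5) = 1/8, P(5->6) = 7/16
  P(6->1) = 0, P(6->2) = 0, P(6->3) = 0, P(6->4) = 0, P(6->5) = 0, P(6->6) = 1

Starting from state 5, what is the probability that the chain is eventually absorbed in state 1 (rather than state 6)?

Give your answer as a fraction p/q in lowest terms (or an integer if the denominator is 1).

Let a_i = P(absorbed in 1 | start in state i).
Boundary conditions: a_1 = 1, a_6 = 0.
For each transient state i, a_i = sum_j P(i->j) * a_j:
  a_2 = 3/16*a_1 + 1/8*a_2 + 1/16*a_3 + 7/16*a_4 + 1/8*a_5 + 1/16*a_6
  a_3 = 3/16*a_1 + 3/16*a_2 + 1/8*a_3 + 1/8*a_4 + 5/16*a_5 + 1/16*a_6
  a_4 = 0*a_1 + 1/2*a_2 + 3/16*a_3 + 1/8*a_4 + 3/16*a_5 + 0*a_6
  a_5 = 1/16*a_1 + 0*a_2 + 3/16*a_3 + 3/16*a_4 + 1/8*a_5 + 7/16*a_6

Substituting a_1 = 1 and a_6 = 0, rearrange to (I - Q) a = r where r[i] = P(i -> 1):
  [7/8, -1/16, -7/16, -1/8] . (a_2, a_3, a_4, a_5) = 3/16
  [-3/16, 7/8, -1/8, -5/16] . (a_2, a_3, a_4, a_5) = 3/16
  [-1/2, -3/16, 7/8, -3/16] . (a_2, a_3, a_4, a_5) = 0
  [0, -3/16, -3/16, 7/8] . (a_2, a_3, a_4, a_5) = 1/16

Solving yields:
  a_2 = 14/27
  a_3 = 251/513
  a_4 = 236/513
  a_5 = 47/171

Starting state is 5, so the absorption probability is a_5 = 47/171.

Answer: 47/171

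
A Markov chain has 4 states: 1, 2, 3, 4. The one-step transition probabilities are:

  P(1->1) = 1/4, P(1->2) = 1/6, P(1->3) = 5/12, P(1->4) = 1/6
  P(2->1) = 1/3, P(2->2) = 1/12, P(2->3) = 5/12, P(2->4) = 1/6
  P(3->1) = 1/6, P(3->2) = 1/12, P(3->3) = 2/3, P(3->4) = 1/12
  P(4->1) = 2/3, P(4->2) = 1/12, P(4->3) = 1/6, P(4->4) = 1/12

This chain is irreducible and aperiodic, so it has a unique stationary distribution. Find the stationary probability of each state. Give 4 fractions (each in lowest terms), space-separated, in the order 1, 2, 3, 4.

The stationary distribution satisfies pi = pi * P, i.e.:
  pi_1 = 1/4*pi_1 + 1/3*pi_2 + 1/6*pi_3 + 2/3*pi_4
  pi_2 = 1/6*pi_1 + 1/12*pi_2 + 1/12*pi_3 + 1/12*pi_4
  pi_3 = 5/12*pi_1 + 5/12*pi_2 + 2/3*pi_3 + 1/6*pi_4
  pi_4 = 1/6*pi_1 + 1/6*pi_2 + 1/12*pi_3 + 1/12*pi_4
with normalization: pi_1 + pi_2 + pi_3 + pi_4 = 1.

Using the first 3 balance equations plus normalization, the linear system A*pi = b is:
  [-3/4, 1/3, 1/6, 2/3] . pi = 0
  [1/6, -11/12, 1/12, 1/12] . pi = 0
  [5/12, 5/12, -1/3, 1/6] . pi = 0
  [1, 1, 1, 1] . pi = 1

Solving yields:
  pi_1 = 5/19
  pi_2 = 2/19
  pi_3 = 59/114
  pi_4 = 13/114

Verification (pi * P):
  5/19*1/4 + 2/19*1/3 + 59/114*1/6 + 13/114*2/3 = 5/19 = pi_1  (ok)
  5/19*1/6 + 2/19*1/12 + 59/114*1/12 + 13/114*1/12 = 2/19 = pi_2  (ok)
  5/19*5/12 + 2/19*5/12 + 59/114*2/3 + 13/114*1/6 = 59/114 = pi_3  (ok)
  5/19*1/6 + 2/19*1/6 + 59/114*1/12 + 13/114*1/12 = 13/114 = pi_4  (ok)

Answer: 5/19 2/19 59/114 13/114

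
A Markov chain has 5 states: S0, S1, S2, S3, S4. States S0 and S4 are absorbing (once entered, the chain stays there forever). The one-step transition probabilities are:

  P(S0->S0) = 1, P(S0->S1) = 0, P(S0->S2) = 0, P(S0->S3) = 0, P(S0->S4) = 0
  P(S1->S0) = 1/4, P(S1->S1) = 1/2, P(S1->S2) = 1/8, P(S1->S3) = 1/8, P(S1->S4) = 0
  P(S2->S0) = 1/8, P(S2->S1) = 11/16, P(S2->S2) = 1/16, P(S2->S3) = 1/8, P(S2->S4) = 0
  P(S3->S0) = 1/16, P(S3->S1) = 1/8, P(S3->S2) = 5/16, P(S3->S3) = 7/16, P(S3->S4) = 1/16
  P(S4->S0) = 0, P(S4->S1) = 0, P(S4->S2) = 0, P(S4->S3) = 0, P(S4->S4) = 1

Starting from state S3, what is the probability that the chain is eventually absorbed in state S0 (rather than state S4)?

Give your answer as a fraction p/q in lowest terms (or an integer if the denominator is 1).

Let a_i = P(absorbed in S0 | start in state i).
Boundary conditions: a_S0 = 1, a_S4 = 0.
For each transient state i, a_i = sum_j P(i->j) * a_j:
  a_S1 = 1/4*a_S0 + 1/2*a_S1 + 1/8*a_S2 + 1/8*a_S3 + 0*a_S4
  a_S2 = 1/8*a_S0 + 11/16*a_S1 + 1/16*a_S2 + 1/8*a_S3 + 0*a_S4
  a_S3 = 1/16*a_S0 + 1/8*a_S1 + 5/16*a_S2 + 7/16*a_S3 + 1/16*a_S4

Substituting a_S0 = 1 and a_S4 = 0, rearrange to (I - Q) a = r where r[i] = P(i -> S0):
  [1/2, -1/8, -1/8] . (a_S1, a_S2, a_S3) = 1/4
  [-11/16, 15/16, -1/8] . (a_S1, a_S2, a_S3) = 1/8
  [-1/8, -5/16, 9/16] . (a_S1, a_S2, a_S3) = 1/16

Solving yields:
  a_S1 = 295/312
  a_S2 = 293/312
  a_S3 = 263/312

Starting state is S3, so the absorption probability is a_S3 = 263/312.

Answer: 263/312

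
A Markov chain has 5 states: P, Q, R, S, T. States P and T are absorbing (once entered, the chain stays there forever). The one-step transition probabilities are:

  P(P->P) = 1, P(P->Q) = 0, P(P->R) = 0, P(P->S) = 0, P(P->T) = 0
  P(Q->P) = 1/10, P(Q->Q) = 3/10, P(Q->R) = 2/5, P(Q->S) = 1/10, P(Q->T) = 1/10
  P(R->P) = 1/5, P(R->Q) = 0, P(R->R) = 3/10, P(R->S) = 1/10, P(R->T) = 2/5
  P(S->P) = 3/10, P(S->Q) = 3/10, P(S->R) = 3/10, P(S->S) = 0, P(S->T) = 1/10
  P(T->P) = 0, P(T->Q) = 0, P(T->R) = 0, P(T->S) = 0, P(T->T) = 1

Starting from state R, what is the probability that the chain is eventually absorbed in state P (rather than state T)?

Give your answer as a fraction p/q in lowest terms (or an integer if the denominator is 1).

Answer: 79/218

Derivation:
Let a_i = P(absorbed in P | start in state i).
Boundary conditions: a_P = 1, a_T = 0.
For each transient state i, a_i = sum_j P(i->j) * a_j:
  a_Q = 1/10*a_P + 3/10*a_Q + 2/5*a_R + 1/10*a_S + 1/10*a_T
  a_R = 1/5*a_P + 0*a_Q + 3/10*a_R + 1/10*a_S + 2/5*a_T
  a_S = 3/10*a_P + 3/10*a_Q + 3/10*a_R + 0*a_S + 1/10*a_T

Substituting a_P = 1 and a_T = 0, rearrange to (I - Q) a = r where r[i] = P(i -> P):
  [7/10, -2/5, -1/10] . (a_Q, a_R, a_S) = 1/10
  [0, 7/10, -1/10] . (a_Q, a_R, a_S) = 1/5
  [-3/10, -3/10, 1] . (a_Q, a_R, a_S) = 3/10

Solving yields:
  a_Q = 93/218
  a_R = 79/218
  a_S = 117/218

Starting state is R, so the absorption probability is a_R = 79/218.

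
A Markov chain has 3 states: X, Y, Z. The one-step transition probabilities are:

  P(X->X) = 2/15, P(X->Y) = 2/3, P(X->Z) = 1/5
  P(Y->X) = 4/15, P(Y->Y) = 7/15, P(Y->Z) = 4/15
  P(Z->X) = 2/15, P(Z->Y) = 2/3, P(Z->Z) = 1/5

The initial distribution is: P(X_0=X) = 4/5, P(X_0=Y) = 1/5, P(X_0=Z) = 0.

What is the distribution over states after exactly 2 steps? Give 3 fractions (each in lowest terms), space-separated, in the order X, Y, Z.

Answer: 244/1125 203/375 272/1125

Derivation:
Propagating the distribution step by step (d_{t+1} = d_t * P):
d_0 = (X=4/5, Y=1/5, Z=0)
  d_1[X] = 4/5*2/15 + 1/5*4/15 + 0*2/15 = 4/25
  d_1[Y] = 4/5*2/3 + 1/5*7/15 + 0*2/3 = 47/75
  d_1[Z] = 4/5*1/5 + 1/5*4/15 + 0*1/5 = 16/75
d_1 = (X=4/25, Y=47/75, Z=16/75)
  d_2[X] = 4/25*2/15 + 47/75*4/15 + 16/75*2/15 = 244/1125
  d_2[Y] = 4/25*2/3 + 47/75*7/15 + 16/75*2/3 = 203/375
  d_2[Z] = 4/25*1/5 + 47/75*4/15 + 16/75*1/5 = 272/1125
d_2 = (X=244/1125, Y=203/375, Z=272/1125)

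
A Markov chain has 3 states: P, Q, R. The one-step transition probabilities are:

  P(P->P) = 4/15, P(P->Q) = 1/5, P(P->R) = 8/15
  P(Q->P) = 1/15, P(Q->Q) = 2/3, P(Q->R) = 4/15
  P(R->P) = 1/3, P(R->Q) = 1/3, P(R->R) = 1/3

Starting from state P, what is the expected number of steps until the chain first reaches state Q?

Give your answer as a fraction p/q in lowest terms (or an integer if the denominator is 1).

Let h_i = expected steps to first reach Q from state i.
Boundary: h_Q = 0.
First-step equations for the other states:
  h_P = 1 + 4/15*h_P + 1/5*h_Q + 8/15*h_R
  h_R = 1 + 1/3*h_P + 1/3*h_Q + 1/3*h_R

Substituting h_Q = 0 and rearranging gives the linear system (I - Q) h = 1:
  [11/15, -8/15] . (h_P, h_R) = 1
  [-1/3, 2/3] . (h_P, h_R) = 1

Solving yields:
  h_P = 27/7
  h_R = 24/7

Starting state is P, so the expected hitting time is h_P = 27/7.

Answer: 27/7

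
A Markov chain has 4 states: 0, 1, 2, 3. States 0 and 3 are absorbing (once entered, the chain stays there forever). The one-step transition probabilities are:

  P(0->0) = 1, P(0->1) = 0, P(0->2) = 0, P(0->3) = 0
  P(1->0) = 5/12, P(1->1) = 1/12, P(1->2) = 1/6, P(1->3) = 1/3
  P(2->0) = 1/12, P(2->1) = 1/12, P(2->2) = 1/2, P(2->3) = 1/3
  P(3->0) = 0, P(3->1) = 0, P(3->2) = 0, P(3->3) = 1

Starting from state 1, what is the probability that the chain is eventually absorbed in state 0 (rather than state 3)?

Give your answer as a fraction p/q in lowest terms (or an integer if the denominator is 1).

Let a_i = P(absorbed in 0 | start in state i).
Boundary conditions: a_0 = 1, a_3 = 0.
For each transient state i, a_i = sum_j P(i->j) * a_j:
  a_1 = 5/12*a_0 + 1/12*a_1 + 1/6*a_2 + 1/3*a_3
  a_2 = 1/12*a_0 + 1/12*a_1 + 1/2*a_2 + 1/3*a_3

Substituting a_0 = 1 and a_3 = 0, rearrange to (I - Q) a = r where r[i] = P(i -> 0):
  [11/12, -1/6] . (a_1, a_2) = 5/12
  [-1/12, 1/2] . (a_1, a_2) = 1/12

Solving yields:
  a_1 = 1/2
  a_2 = 1/4

Starting state is 1, so the absorption probability is a_1 = 1/2.

Answer: 1/2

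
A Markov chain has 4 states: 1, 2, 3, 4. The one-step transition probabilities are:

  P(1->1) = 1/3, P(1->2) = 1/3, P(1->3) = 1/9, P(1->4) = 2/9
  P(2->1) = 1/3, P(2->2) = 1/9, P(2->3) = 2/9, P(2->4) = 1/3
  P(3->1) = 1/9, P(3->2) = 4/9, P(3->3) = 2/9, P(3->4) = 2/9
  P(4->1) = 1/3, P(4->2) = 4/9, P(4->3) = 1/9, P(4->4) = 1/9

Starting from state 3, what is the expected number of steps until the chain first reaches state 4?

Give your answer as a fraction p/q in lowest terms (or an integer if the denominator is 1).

Let h_i = expected steps to first reach 4 from state i.
Boundary: h_4 = 0.
First-step equations for the other states:
  h_1 = 1 + 1/3*h_1 + 1/3*h_2 + 1/9*h_3 + 2/9*h_4
  h_2 = 1 + 1/3*h_1 + 1/9*h_2 + 2/9*h_3 + 1/3*h_4
  h_3 = 1 + 1/9*h_1 + 4/9*h_2 + 2/9*h_3 + 2/9*h_4

Substituting h_4 = 0 and rearranging gives the linear system (I - Q) h = 1:
  [2/3, -1/3, -1/9] . (h_1, h_2, h_3) = 1
  [-1/3, 8/9, -2/9] . (h_1, h_2, h_3) = 1
  [-1/9, -4/9, 7/9] . (h_1, h_2, h_3) = 1

Solving yields:
  h_1 = 783/199
  h_2 = 711/199
  h_3 = 774/199

Starting state is 3, so the expected hitting time is h_3 = 774/199.

Answer: 774/199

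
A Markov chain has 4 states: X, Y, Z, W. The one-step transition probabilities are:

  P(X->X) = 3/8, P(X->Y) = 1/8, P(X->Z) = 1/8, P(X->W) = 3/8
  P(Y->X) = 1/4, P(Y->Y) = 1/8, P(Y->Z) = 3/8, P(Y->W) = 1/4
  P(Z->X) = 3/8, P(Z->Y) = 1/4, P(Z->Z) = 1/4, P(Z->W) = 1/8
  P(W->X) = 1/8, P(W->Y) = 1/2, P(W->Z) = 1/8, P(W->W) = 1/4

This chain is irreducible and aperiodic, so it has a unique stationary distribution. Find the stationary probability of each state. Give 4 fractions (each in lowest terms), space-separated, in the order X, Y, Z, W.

Answer: 145/519 43/173 37/173 134/519

Derivation:
The stationary distribution satisfies pi = pi * P, i.e.:
  pi_X = 3/8*pi_X + 1/4*pi_Y + 3/8*pi_Z + 1/8*pi_W
  pi_Y = 1/8*pi_X + 1/8*pi_Y + 1/4*pi_Z + 1/2*pi_W
  pi_Z = 1/8*pi_X + 3/8*pi_Y + 1/4*pi_Z + 1/8*pi_W
  pi_W = 3/8*pi_X + 1/4*pi_Y + 1/8*pi_Z + 1/4*pi_W
with normalization: pi_X + pi_Y + pi_Z + pi_W = 1.

Using the first 3 balance equations plus normalization, the linear system A*pi = b is:
  [-5/8, 1/4, 3/8, 1/8] . pi = 0
  [1/8, -7/8, 1/4, 1/2] . pi = 0
  [1/8, 3/8, -3/4, 1/8] . pi = 0
  [1, 1, 1, 1] . pi = 1

Solving yields:
  pi_X = 145/519
  pi_Y = 43/173
  pi_Z = 37/173
  pi_W = 134/519

Verification (pi * P):
  145/519*3/8 + 43/173*1/4 + 37/173*3/8 + 134/519*1/8 = 145/519 = pi_X  (ok)
  145/519*1/8 + 43/173*1/8 + 37/173*1/4 + 134/519*1/2 = 43/173 = pi_Y  (ok)
  145/519*1/8 + 43/173*3/8 + 37/173*1/4 + 134/519*1/8 = 37/173 = pi_Z  (ok)
  145/519*3/8 + 43/173*1/4 + 37/173*1/8 + 134/519*1/4 = 134/519 = pi_W  (ok)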